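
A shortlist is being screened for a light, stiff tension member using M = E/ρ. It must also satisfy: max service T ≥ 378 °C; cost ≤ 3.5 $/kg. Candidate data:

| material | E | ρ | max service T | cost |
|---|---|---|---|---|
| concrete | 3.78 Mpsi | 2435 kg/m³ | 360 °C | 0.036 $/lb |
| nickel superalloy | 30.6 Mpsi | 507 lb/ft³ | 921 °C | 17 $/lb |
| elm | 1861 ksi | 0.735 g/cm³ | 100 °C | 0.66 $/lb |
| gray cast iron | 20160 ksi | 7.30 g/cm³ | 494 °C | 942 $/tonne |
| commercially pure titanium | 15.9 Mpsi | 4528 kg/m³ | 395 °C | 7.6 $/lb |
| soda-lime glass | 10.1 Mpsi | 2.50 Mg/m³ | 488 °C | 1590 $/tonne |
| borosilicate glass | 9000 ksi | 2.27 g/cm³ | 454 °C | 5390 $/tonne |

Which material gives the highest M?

soda-lime glass

Screen on constraints: max service T ≥ 378 °C; cost ≤ 3.5 $/kg. Survivors: gray cast iron, soda-lime glass.
Normalizing units and computing the index:
  gray cast iron: E = 139.0 GPa, ρ = 7300 kg/m³
  soda-lime glass: E = 69.64 GPa, ρ = 2500 kg/m³
  soda-lime glass: M = 27.9 MN·m/kg
  gray cast iron: M = 19.0 MN·m/kg
Highest index: soda-lime glass.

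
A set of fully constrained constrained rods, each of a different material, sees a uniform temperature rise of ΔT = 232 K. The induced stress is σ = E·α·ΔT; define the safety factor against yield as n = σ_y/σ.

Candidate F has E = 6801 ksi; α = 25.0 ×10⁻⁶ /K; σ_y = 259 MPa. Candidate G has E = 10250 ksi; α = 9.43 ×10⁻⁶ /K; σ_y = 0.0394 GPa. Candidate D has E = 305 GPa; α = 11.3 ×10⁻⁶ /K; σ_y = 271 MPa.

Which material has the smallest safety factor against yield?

Converting E to GPa, α to ×10⁻⁶/K, σ_y to MPa, then σ and n for each:
  candidate F: E = 46.89, α = 25.0, σ_y = 259.0 → σ = 272 MPa, n = 0.952
  candidate G: E = 70.67, α = 9.43, σ_y = 39.40 → σ = 155 MPa, n = 0.255
  candidate D: E = 305.0, α = 11.3, σ_y = 271.0 → σ = 800 MPa, n = 0.339
The minimum is candidate G at n = 0.255.

candidate G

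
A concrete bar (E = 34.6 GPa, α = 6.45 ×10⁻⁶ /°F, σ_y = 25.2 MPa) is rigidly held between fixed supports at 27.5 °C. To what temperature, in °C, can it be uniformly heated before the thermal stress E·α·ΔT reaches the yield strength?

90.2 °C

α = 6.45×10⁻⁶/°F × 9/5 = 11.6×10⁻⁶/K.
E·α·ΔT = 25.20 MPa ⇒ ΔT = 25.20 / (34.60×10³ × 11.6×10⁻⁶) = 62.73 K.
T = 27.5 + 62.73 = 90.23 °C.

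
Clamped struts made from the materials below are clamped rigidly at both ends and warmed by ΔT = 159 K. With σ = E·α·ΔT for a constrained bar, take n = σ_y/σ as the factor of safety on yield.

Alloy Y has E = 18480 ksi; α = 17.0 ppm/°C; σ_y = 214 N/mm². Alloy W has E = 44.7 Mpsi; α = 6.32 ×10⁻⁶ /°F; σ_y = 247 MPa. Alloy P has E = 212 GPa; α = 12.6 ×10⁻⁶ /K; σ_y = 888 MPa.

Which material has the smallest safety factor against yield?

alloy W

With everything in SI (GPa, ×10⁻⁶/K, MPa):
  alloy Y: E = 127.4, α = 17.0, σ_y = 214.0 → σ = 344 MPa, n = 0.621
  alloy W: E = 308.2, α = 11.4, σ_y = 247.0 → σ = 557 MPa, n = 0.443
  alloy P: E = 212.0, α = 12.6, σ_y = 888.0 → σ = 425 MPa, n = 2.09
The minimum is alloy W at n = 0.443.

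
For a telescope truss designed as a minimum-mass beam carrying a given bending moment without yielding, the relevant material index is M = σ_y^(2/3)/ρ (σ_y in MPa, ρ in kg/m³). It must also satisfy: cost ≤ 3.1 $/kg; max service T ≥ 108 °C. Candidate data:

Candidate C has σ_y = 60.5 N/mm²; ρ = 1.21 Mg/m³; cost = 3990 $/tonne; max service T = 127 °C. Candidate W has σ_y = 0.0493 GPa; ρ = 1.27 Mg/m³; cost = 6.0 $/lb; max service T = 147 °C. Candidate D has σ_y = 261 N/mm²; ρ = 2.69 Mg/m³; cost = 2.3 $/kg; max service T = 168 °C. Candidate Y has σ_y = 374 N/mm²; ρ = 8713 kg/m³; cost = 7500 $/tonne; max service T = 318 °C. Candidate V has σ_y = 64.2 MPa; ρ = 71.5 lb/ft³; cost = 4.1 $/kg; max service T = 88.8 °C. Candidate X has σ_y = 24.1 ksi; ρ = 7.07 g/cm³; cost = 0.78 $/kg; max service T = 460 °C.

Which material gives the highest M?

candidate D

Screen on constraints: cost ≤ 3.1 $/kg; max service T ≥ 108 °C. Survivors: candidate D, candidate X.
Convert each candidate to consistent units, then evaluate M:
  candidate D: σ_y = 261.0 MPa, ρ = 2690 kg/m³
  candidate X: σ_y = 166.2 MPa, ρ = 7070 kg/m³
  candidate D: M = 15.2×10⁻³
  candidate X: M = 4.28×10⁻³
Highest index: candidate D.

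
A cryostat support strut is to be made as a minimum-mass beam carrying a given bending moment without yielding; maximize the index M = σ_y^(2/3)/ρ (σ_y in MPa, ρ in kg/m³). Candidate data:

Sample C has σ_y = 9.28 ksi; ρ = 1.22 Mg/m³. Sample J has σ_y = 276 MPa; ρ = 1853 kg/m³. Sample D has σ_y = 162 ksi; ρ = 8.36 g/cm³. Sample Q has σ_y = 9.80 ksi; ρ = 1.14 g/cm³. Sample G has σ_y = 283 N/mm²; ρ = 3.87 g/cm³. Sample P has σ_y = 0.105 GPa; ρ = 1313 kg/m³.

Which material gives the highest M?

sample J

Normalizing units and computing the index:
  sample C: σ_y = 63.98 MPa, ρ = 1220 kg/m³
  sample J: σ_y = 276.0 MPa, ρ = 1853 kg/m³
  sample D: σ_y = 1117 MPa, ρ = 8360 kg/m³
  sample Q: σ_y = 67.57 MPa, ρ = 1140 kg/m³
  sample G: σ_y = 283.0 MPa, ρ = 3870 kg/m³
  sample P: σ_y = 105.0 MPa, ρ = 1313 kg/m³
  sample J: M = 22.9×10⁻³
  sample P: M = 17.0×10⁻³
  sample Q: M = 14.6×10⁻³
  sample C: M = 13.1×10⁻³
  sample D: M = 12.9×10⁻³
  sample G: M = 11.1×10⁻³
Sample J has the largest M.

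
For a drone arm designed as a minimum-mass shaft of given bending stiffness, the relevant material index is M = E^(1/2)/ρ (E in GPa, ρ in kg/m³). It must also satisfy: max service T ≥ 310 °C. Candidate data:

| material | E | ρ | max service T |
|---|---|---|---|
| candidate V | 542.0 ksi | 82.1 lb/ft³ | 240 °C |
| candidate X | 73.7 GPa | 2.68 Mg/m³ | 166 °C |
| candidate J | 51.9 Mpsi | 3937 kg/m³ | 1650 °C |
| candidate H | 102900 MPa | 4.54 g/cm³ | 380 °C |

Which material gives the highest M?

candidate J

Screen on constraints: max service T ≥ 310 °C. Survivors: candidate J, candidate H.
In SI units:
  candidate J: E = 357.8 GPa, ρ = 3937 kg/m³
  candidate H: E = 102.9 GPa, ρ = 4540 kg/m³
  candidate J: M = 4.80×10⁻³
  candidate H: M = 2.23×10⁻³
The maximum is for candidate J.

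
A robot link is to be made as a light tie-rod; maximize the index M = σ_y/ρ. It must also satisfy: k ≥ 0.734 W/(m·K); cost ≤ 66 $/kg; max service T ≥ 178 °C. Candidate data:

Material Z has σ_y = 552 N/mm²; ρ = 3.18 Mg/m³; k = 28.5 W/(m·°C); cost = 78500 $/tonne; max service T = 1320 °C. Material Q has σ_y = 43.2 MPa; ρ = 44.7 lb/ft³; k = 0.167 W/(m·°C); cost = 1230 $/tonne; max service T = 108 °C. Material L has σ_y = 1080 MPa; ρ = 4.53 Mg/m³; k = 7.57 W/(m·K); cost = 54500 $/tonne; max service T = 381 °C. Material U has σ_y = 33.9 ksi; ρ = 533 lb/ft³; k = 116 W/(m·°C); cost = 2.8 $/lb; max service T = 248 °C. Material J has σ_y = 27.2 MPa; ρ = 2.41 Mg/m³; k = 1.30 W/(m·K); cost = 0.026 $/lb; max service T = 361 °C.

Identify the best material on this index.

material L

Screen on constraints: k ≥ 0.734 W/(m·K); cost ≤ 66 $/kg; max service T ≥ 178 °C. Survivors: material L, material U, material J.
In SI units:
  material L: σ_y = 1080 MPa, ρ = 4530 kg/m³
  material U: σ_y = 233.7 MPa, ρ = 8538 kg/m³
  material J: σ_y = 27.20 MPa, ρ = 2410 kg/m³
  material L: M = 238 kN·m/kg
  material U: M = 27.4 kN·m/kg
  material J: M = 11.3 kN·m/kg
Material L has the largest M.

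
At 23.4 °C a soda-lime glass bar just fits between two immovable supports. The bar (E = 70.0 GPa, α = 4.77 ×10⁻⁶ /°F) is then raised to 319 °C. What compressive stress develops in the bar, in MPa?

α = 4.77×10⁻⁶/°F × 9/5 = 8.59×10⁻⁶/K.
ΔT = 295.6 K. Constrained thermal stress σ = E·α·ΔT = 70.00×10³ MPa × 8.59×10⁻⁶ × 295.6 = 178 MPa (compressive).

178 MPa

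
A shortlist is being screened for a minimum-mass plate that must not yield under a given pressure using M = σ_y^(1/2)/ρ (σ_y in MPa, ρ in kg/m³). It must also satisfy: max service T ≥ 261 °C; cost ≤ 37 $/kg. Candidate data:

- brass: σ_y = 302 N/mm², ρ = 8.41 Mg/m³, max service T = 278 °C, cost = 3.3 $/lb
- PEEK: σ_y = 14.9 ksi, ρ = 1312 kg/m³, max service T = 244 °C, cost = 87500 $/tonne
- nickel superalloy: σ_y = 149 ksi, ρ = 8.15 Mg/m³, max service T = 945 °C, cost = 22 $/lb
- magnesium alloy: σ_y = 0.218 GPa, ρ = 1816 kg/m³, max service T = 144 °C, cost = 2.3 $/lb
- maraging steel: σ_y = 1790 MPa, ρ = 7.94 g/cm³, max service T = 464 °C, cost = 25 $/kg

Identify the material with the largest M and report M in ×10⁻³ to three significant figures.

Screen on constraints: max service T ≥ 261 °C; cost ≤ 37 $/kg. Survivors: brass, maraging steel.
After converting to SI:
  brass: σ_y = 302.0 MPa, ρ = 8410 kg/m³
  maraging steel: σ_y = 1790 MPa, ρ = 7940 kg/m³
  maraging steel: M = 5.33×10⁻³
  brass: M = 2.07×10⁻³
Highest index: maraging steel.

maraging steel, M = 5.33×10⁻³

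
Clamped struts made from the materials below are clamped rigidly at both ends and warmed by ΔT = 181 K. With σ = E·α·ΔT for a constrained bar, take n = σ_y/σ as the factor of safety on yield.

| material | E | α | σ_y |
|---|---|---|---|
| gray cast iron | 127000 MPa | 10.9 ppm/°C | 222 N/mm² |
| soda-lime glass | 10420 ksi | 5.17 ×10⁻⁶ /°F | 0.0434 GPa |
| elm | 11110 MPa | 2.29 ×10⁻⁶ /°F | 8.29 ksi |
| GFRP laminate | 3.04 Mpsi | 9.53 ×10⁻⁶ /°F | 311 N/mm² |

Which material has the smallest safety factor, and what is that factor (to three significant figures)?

Converting E to GPa, α to ×10⁻⁶/K, σ_y to MPa, then σ and n for each:
  gray cast iron: E = 127.0, α = 10.9, σ_y = 222.0 → σ = 251 MPa, n = 0.886
  soda-lime glass: E = 71.84, α = 9.31, σ_y = 43.40 → σ = 121 MPa, n = 0.359
  elm: E = 11.11, α = 4.12, σ_y = 57.16 → σ = 8.29 MPa, n = 6.90
  GFRP laminate: E = 20.96, α = 17.2, σ_y = 311.0 → σ = 65.1 MPa, n = 4.78
Soda-lime glass has the lowest safety factor, n = 0.359.

soda-lime glass, n = 0.359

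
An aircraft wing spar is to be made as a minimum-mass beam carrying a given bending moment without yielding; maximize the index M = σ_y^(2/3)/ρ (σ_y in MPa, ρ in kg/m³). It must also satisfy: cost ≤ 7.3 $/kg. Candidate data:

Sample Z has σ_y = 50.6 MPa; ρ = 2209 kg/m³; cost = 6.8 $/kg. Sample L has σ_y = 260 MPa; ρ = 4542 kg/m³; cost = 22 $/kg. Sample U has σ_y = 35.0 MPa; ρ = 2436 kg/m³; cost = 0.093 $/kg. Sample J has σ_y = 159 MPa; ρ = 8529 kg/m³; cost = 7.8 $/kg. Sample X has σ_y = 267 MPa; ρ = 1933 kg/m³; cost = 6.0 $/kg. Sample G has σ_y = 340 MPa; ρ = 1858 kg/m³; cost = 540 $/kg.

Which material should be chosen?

Screen on constraints: cost ≤ 7.3 $/kg. Survivors: sample Z, sample U, sample X.
Computing M directly (units already consistent):
  sample X: M = 21.5×10⁻³
  sample Z: M = 6.19×10⁻³
  sample U: M = 4.39×10⁻³
The maximum is for sample X.

sample X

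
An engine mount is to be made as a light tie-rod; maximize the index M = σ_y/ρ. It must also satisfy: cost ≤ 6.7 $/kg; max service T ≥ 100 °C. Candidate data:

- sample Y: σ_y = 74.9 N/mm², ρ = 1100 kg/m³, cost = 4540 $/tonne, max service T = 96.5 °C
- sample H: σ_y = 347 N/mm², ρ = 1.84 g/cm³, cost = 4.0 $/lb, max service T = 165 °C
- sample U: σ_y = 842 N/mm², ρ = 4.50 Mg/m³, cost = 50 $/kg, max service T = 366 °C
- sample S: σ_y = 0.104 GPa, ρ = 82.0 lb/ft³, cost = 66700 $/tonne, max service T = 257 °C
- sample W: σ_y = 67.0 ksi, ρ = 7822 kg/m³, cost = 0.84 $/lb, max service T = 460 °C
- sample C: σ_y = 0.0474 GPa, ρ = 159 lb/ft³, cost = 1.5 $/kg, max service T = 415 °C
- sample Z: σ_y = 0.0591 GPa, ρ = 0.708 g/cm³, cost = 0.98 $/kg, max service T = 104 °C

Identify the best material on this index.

Screen on constraints: cost ≤ 6.7 $/kg; max service T ≥ 100 °C. Survivors: sample W, sample C, sample Z.
After converting to SI:
  sample W: σ_y = 461.9 MPa, ρ = 7822 kg/m³
  sample C: σ_y = 47.40 MPa, ρ = 2547 kg/m³
  sample Z: σ_y = 59.10 MPa, ρ = 708.0 kg/m³
  sample Z: M = 83.5 kN·m/kg
  sample W: M = 59.1 kN·m/kg
  sample C: M = 18.6 kN·m/kg
Sample Z has the largest M.

sample Z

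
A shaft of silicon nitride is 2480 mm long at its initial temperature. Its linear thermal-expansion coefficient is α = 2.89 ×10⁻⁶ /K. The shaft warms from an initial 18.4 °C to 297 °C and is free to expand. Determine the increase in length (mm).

2.00 mm

ΔT = 297 − 18.4 = 278.6 K.
ΔL = α·L₀·ΔT = 2.89×10⁻⁶ × 2480 mm × 278.6 K = 2.00 mm.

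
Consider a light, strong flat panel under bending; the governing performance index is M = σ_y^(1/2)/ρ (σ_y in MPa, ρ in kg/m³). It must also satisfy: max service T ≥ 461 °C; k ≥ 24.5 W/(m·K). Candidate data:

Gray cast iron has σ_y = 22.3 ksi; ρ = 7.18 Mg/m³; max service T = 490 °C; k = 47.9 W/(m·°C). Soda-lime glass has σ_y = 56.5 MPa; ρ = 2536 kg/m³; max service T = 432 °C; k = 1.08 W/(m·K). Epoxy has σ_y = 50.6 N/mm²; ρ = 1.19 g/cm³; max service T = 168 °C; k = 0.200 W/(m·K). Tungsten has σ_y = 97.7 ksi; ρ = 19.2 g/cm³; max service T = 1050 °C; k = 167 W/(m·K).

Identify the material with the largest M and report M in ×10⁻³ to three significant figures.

gray cast iron, M = 1.73×10⁻³

Screen on constraints: max service T ≥ 461 °C; k ≥ 24.5 W/(m·K). Survivors: gray cast iron, tungsten.
After converting to SI:
  gray cast iron: σ_y = 153.8 MPa, ρ = 7180 kg/m³
  tungsten: σ_y = 673.6 MPa, ρ = 19200 kg/m³
  gray cast iron: M = 1.73×10⁻³
  tungsten: M = 1.35×10⁻³
Gray cast iron has the largest M.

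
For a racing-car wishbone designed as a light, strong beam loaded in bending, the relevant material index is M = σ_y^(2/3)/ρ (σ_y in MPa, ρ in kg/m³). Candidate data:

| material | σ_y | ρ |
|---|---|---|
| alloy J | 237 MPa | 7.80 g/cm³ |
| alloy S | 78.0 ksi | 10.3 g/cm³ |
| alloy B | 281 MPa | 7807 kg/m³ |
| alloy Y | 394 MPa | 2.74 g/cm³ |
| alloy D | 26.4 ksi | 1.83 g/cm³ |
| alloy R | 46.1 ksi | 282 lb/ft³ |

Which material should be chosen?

alloy Y

After converting to SI:
  alloy J: σ_y = 237.0 MPa, ρ = 7800 kg/m³
  alloy S: σ_y = 537.8 MPa, ρ = 10300 kg/m³
  alloy B: σ_y = 281.0 MPa, ρ = 7807 kg/m³
  alloy Y: σ_y = 394.0 MPa, ρ = 2740 kg/m³
  alloy D: σ_y = 182.0 MPa, ρ = 1830 kg/m³
  alloy R: σ_y = 317.8 MPa, ρ = 4517 kg/m³
  alloy Y: M = 19.6×10⁻³
  alloy D: M = 17.6×10⁻³
  alloy R: M = 10.3×10⁻³
  alloy S: M = 6.42×10⁻³
  alloy B: M = 5.50×10⁻³
  alloy J: M = 4.91×10⁻³
Alloy Y ranks first.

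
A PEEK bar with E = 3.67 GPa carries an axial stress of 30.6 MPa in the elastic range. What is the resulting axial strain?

8.34×10⁻³

ε = σ/E = 30.6 / 3670 = 8.34×10⁻³.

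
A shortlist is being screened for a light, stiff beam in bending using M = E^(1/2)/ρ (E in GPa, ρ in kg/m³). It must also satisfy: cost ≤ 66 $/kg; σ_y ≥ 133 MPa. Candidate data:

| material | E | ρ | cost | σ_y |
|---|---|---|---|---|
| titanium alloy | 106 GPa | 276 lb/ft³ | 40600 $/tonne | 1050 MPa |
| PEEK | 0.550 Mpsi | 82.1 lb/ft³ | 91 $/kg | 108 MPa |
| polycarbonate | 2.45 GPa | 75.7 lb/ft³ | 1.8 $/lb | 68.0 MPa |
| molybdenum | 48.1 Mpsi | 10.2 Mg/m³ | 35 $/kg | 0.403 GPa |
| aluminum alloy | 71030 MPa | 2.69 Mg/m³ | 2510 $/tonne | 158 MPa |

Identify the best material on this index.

Screen on constraints: cost ≤ 66 $/kg; σ_y ≥ 133 MPa. Survivors: titanium alloy, molybdenum, aluminum alloy.
After converting to SI:
  titanium alloy: E = 106.0 GPa, ρ = 4421 kg/m³
  molybdenum: E = 331.6 GPa, ρ = 10200 kg/m³
  aluminum alloy: E = 71.03 GPa, ρ = 2690 kg/m³
  aluminum alloy: M = 3.13×10⁻³
  titanium alloy: M = 2.33×10⁻³
  molybdenum: M = 1.79×10⁻³
Aluminum alloy ranks first.

aluminum alloy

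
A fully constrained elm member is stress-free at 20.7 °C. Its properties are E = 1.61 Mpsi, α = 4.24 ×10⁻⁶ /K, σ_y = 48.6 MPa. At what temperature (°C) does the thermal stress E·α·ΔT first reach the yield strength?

1050 °C

E = 1.61 Mpsi = 11.10 GPa.
E·α·ΔT = 48.60 MPa ⇒ ΔT = 48.60 / (11.10×10³ × 4.24×10⁻⁶) = 1033 K.
T = 20.7 + 1033 = 1053 °C.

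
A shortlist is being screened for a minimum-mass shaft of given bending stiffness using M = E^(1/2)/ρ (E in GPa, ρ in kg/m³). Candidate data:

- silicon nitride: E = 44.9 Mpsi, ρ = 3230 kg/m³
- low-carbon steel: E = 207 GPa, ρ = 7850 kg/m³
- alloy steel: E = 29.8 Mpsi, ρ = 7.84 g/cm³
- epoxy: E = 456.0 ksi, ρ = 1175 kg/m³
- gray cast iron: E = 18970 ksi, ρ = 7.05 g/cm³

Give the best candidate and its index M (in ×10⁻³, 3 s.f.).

After converting to SI:
  silicon nitride: E = 309.6 GPa, ρ = 3230 kg/m³
  low-carbon steel: E = 207.0 GPa, ρ = 7850 kg/m³
  alloy steel: E = 205.5 GPa, ρ = 7840 kg/m³
  epoxy: E = 3.144 GPa, ρ = 1175 kg/m³
  gray cast iron: E = 130.8 GPa, ρ = 7050 kg/m³
  silicon nitride: M = 5.45×10⁻³
  low-carbon steel: M = 1.83×10⁻³
  alloy steel: M = 1.83×10⁻³
  gray cast iron: M = 1.62×10⁻³
  epoxy: M = 1.51×10⁻³
Highest index: silicon nitride.

silicon nitride, M = 5.45×10⁻³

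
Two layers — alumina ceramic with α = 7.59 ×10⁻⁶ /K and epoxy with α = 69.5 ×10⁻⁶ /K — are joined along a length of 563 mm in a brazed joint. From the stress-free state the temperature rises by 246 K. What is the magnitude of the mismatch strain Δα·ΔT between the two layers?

0.0152

Δα = |7.59 − 69.5|×10⁻⁶/K = 61.9×10⁻⁶/K.
Mismatch strain = Δα·ΔT = 61.9×10⁻⁶ × 246.0 = 0.0152.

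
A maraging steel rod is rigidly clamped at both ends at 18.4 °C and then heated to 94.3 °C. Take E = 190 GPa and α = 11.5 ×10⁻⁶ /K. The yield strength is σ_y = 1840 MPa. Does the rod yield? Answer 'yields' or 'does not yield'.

does not yield

ΔT = 75.90 K. Constrained thermal stress σ = E·α·ΔT = 190.0×10³ MPa × 11.5×10⁻⁶ × 75.90 = 166 MPa (compressive).
Compare to σ_y = 1840 MPa: σ < σ_y, so it does not yield.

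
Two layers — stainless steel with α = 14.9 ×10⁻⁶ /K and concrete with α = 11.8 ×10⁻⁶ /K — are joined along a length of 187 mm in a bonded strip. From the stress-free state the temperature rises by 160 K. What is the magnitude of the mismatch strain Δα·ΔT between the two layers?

4.96×10⁻⁴

Δα = |14.9 − 11.8|×10⁻⁶/K = 3.10×10⁻⁶/K.
Mismatch strain = Δα·ΔT = 3.10×10⁻⁶ × 160.0 = 4.96×10⁻⁴.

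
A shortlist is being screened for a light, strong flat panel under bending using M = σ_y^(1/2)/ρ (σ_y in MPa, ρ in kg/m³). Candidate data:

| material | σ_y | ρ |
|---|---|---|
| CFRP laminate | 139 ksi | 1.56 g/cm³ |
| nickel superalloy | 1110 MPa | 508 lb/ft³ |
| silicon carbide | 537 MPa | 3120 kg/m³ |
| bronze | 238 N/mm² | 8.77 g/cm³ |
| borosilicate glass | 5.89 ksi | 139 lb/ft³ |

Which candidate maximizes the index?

CFRP laminate

Normalizing units and computing the index:
  CFRP laminate: σ_y = 958.4 MPa, ρ = 1560 kg/m³
  nickel superalloy: σ_y = 1110 MPa, ρ = 8137 kg/m³
  silicon carbide: σ_y = 537.0 MPa, ρ = 3120 kg/m³
  bronze: σ_y = 238.0 MPa, ρ = 8770 kg/m³
  borosilicate glass: σ_y = 40.61 MPa, ρ = 2227 kg/m³
  CFRP laminate: M = 19.8×10⁻³
  silicon carbide: M = 7.43×10⁻³
  nickel superalloy: M = 4.09×10⁻³
  borosilicate glass: M = 2.86×10⁻³
  bronze: M = 1.76×10⁻³
CFRP laminate has the largest M.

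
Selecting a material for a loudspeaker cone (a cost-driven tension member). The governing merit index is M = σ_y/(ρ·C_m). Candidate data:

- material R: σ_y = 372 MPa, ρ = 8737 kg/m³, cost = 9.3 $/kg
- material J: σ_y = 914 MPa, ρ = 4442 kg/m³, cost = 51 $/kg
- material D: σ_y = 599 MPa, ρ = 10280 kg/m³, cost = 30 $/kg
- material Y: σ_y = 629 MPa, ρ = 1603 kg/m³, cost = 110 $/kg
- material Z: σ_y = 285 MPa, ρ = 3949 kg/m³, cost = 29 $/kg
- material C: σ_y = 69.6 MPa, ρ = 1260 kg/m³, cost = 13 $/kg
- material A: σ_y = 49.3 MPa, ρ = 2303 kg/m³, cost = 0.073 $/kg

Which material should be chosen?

Per-candidate index values:
  material A: M = 293 kN·m per $
  material R: M = 4.58 kN·m per $
  material C: M = 4.25 kN·m per $
  material J: M = 4.03 kN·m per $
  material Y: M = 3.57 kN·m per $
  material Z: M = 2.49 kN·m per $
  material D: M = 1.94 kN·m per $
The maximum is for material A.

material A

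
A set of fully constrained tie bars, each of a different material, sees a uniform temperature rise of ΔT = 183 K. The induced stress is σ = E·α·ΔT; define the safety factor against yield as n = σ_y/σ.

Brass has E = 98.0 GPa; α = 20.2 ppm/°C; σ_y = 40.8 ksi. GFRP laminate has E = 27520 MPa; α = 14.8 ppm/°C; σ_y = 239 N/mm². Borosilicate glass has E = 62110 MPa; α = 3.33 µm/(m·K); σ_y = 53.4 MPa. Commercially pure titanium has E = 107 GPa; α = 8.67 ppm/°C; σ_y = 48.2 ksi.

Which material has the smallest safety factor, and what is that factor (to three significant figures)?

brass, n = 0.777

Per material, after unit conversion:
  brass: E = 98.00, α = 20.2, σ_y = 281.3 → σ = 362 MPa, n = 0.777
  GFRP laminate: E = 27.52, α = 14.8, σ_y = 239.0 → σ = 74.5 MPa, n = 3.21
  borosilicate glass: E = 62.11, α = 3.33, σ_y = 53.40 → σ = 37.8 MPa, n = 1.41
  commercially pure titanium: E = 107.0, α = 8.67, σ_y = 332.3 → σ = 170 MPa, n = 1.96
The minimum is brass at n = 0.777.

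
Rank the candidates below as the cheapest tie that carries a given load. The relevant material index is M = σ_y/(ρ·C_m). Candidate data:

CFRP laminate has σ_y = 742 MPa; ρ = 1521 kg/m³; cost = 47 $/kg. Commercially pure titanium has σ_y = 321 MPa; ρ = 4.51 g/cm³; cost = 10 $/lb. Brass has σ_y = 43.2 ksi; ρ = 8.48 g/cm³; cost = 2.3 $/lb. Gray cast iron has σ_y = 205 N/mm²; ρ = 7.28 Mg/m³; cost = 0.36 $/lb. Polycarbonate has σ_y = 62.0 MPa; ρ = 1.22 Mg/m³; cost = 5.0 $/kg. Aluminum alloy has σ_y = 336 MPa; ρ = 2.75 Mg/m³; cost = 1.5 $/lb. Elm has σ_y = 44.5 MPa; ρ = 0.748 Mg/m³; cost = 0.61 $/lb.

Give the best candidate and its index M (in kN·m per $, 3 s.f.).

Convert each candidate to consistent units, then evaluate M:
  CFRP laminate: σ_y = 742.0 MPa, ρ = 1521 kg/m³, cost = 47.00 $/kg
  commercially pure titanium: σ_y = 321.0 MPa, ρ = 4510 kg/m³, cost = 22.05 $/kg
  brass: σ_y = 297.9 MPa, ρ = 8480 kg/m³, cost = 5.071 $/kg
  gray cast iron: σ_y = 205.0 MPa, ρ = 7280 kg/m³, cost = 0.7937 $/kg
  polycarbonate: σ_y = 62.00 MPa, ρ = 1220 kg/m³, cost = 5.000 $/kg
  aluminum alloy: σ_y = 336.0 MPa, ρ = 2750 kg/m³, cost = 3.307 $/kg
  elm: σ_y = 44.50 MPa, ρ = 748.0 kg/m³, cost = 1.345 $/kg
  elm: M = 44.2 kN·m per $
  aluminum alloy: M = 36.9 kN·m per $
  gray cast iron: M = 35.5 kN·m per $
  CFRP laminate: M = 10.4 kN·m per $
  polycarbonate: M = 10.2 kN·m per $
  brass: M = 6.93 kN·m per $
  commercially pure titanium: M = 3.23 kN·m per $
Highest index: elm.

elm, M = 44.2 kN·m per $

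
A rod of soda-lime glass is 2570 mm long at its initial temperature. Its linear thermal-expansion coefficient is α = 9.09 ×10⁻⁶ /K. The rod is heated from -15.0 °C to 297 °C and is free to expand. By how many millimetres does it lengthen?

ΔT = 297 − (-15.0) = 312.0 K.
ΔL = α·L₀·ΔT = 9.09×10⁻⁶ × 2570 mm × 312.0 K = 7.29 mm.

7.29 mm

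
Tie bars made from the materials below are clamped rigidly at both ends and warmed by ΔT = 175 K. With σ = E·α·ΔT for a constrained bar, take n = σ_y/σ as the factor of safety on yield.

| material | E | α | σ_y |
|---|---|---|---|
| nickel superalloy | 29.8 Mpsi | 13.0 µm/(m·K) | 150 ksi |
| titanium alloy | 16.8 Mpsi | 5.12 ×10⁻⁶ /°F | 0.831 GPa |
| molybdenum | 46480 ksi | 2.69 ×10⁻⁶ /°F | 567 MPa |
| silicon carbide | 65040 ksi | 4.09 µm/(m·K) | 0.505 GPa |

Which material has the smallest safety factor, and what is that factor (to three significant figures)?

silicon carbide, n = 1.57

Converting E to GPa, α to ×10⁻⁶/K, σ_y to MPa, then σ and n for each:
  nickel superalloy: E = 205.5, α = 13.0, σ_y = 1034 → σ = 467 MPa, n = 2.21
  titanium alloy: E = 115.8, α = 9.22, σ_y = 831.0 → σ = 187 MPa, n = 4.45
  molybdenum: E = 320.5, α = 4.84, σ_y = 567.0 → σ = 272 MPa, n = 2.09
  silicon carbide: E = 448.4, α = 4.09, σ_y = 505.0 → σ = 321 MPa, n = 1.57
The minimum is silicon carbide at n = 1.57.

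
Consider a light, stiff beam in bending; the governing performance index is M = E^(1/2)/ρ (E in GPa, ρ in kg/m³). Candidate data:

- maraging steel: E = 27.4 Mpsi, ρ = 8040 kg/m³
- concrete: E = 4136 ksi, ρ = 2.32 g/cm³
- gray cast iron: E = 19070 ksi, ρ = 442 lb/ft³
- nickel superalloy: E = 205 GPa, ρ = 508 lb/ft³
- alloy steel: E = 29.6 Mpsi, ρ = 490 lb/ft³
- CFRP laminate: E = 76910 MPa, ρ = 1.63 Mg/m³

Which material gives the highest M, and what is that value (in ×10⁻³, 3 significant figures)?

CFRP laminate, M = 5.38×10⁻³

Convert each candidate to consistent units, then evaluate M:
  maraging steel: E = 188.9 GPa, ρ = 8040 kg/m³
  concrete: E = 28.52 GPa, ρ = 2320 kg/m³
  gray cast iron: E = 131.5 GPa, ρ = 7080 kg/m³
  nickel superalloy: E = 205.0 GPa, ρ = 8137 kg/m³
  alloy steel: E = 204.1 GPa, ρ = 7849 kg/m³
  CFRP laminate: E = 76.91 GPa, ρ = 1630 kg/m³
  CFRP laminate: M = 5.38×10⁻³
  concrete: M = 2.30×10⁻³
  alloy steel: M = 1.82×10⁻³
  nickel superalloy: M = 1.76×10⁻³
  maraging steel: M = 1.71×10⁻³
  gray cast iron: M = 1.62×10⁻³
The maximum is for CFRP laminate.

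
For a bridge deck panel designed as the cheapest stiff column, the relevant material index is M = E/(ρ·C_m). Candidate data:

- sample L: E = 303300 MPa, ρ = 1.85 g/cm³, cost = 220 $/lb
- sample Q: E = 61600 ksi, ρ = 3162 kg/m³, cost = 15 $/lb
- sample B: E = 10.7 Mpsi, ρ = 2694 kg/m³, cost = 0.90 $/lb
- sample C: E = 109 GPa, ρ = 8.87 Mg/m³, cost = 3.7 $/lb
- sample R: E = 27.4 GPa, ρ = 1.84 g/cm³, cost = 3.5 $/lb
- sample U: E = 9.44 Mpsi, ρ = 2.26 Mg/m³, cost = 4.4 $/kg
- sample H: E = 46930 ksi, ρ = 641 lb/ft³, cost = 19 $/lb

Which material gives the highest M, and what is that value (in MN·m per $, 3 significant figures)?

sample B, M = 13.8 MN·m per $

Normalizing units and computing the index:
  sample L: E = 303.3 GPa, ρ = 1850 kg/m³, cost = 485.0 $/kg
  sample Q: E = 424.7 GPa, ρ = 3162 kg/m³, cost = 33.07 $/kg
  sample B: E = 73.77 GPa, ρ = 2694 kg/m³, cost = 1.984 $/kg
  sample C: E = 109.0 GPa, ρ = 8870 kg/m³, cost = 8.157 $/kg
  sample R: E = 27.40 GPa, ρ = 1840 kg/m³, cost = 7.716 $/kg
  sample U: E = 65.09 GPa, ρ = 2260 kg/m³, cost = 4.400 $/kg
  sample H: E = 323.6 GPa, ρ = 10270 kg/m³, cost = 41.89 $/kg
  sample B: M = 13.8 MN·m per $
  sample U: M = 6.55 MN·m per $
  sample Q: M = 4.06 MN·m per $
  sample R: M = 1.93 MN·m per $
  sample C: M = 1.51 MN·m per $
  sample H: M = 0.752 MN·m per $
  sample L: M = 0.338 MN·m per $
Highest index: sample B.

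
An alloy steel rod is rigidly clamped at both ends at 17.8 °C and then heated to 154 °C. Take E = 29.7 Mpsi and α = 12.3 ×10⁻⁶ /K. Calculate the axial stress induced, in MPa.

343 MPa

E = 29.7 Mpsi = 204.8 GPa.
ΔT = 136.2 K. Constrained thermal stress σ = E·α·ΔT = 204.8×10³ MPa × 12.3×10⁻⁶ × 136.2 = 343 MPa (compressive).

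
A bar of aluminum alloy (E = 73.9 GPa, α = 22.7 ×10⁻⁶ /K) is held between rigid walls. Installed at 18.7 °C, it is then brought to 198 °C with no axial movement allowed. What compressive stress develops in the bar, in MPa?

ΔT = 179.3 K. Constrained thermal stress σ = E·α·ΔT = 73.90×10³ MPa × 22.7×10⁻⁶ × 179.3 = 301 MPa (compressive).

301 MPa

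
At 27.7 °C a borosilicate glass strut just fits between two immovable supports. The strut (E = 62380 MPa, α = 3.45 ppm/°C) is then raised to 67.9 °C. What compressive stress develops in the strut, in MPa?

E = 62380 MPa = 62.38 GPa.
ΔT = 40.20 K. Constrained thermal stress σ = E·α·ΔT = 62.38×10³ MPa × 3.45×10⁻⁶ × 40.20 = 8.65 MPa (compressive).

8.65 MPa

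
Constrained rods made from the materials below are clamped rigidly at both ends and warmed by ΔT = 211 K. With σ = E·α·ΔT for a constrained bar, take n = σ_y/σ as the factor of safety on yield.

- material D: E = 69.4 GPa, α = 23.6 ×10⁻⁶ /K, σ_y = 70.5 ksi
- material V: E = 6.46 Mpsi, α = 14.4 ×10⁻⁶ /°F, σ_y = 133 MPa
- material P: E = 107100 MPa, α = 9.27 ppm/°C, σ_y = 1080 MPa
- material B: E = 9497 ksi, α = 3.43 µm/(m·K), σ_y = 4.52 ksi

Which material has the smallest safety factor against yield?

material V

With everything in SI (GPa, ×10⁻⁶/K, MPa):
  material D: E = 69.40, α = 23.6, σ_y = 486.1 → σ = 346 MPa, n = 1.41
  material V: E = 44.54, α = 25.9, σ_y = 133.0 → σ = 244 MPa, n = 0.546
  material P: E = 107.1, α = 9.27, σ_y = 1080 → σ = 209 MPa, n = 5.16
  material B: E = 65.48, α = 3.43, σ_y = 31.16 → σ = 47.4 MPa, n = 0.658
Smallest n: material V with n = 0.546.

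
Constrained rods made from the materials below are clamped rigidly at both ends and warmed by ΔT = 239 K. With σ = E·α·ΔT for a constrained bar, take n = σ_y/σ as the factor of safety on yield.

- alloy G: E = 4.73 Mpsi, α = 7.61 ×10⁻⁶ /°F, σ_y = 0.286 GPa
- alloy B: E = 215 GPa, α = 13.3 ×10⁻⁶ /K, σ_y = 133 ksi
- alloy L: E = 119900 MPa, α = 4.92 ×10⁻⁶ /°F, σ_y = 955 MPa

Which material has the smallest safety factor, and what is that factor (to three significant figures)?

alloy B, n = 1.34

With everything in SI (GPa, ×10⁻⁶/K, MPa):
  alloy G: E = 32.61, α = 13.7, σ_y = 286.0 → σ = 107 MPa, n = 2.68
  alloy B: E = 215.0, α = 13.3, σ_y = 917.0 → σ = 683 MPa, n = 1.34
  alloy L: E = 119.9, α = 8.86, σ_y = 955.0 → σ = 254 MPa, n = 3.76
Smallest n: alloy B with n = 1.34.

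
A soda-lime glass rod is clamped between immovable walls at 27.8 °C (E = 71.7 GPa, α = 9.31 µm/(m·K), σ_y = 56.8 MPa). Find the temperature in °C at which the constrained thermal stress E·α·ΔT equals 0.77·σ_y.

93.3 °C

E·α·ΔT = 43.74 MPa ⇒ ΔT = 43.74 / (71.70×10³ × 9.31×10⁻⁶) = 65.52 K.
T = 27.8 + 65.52 = 93.32 °C.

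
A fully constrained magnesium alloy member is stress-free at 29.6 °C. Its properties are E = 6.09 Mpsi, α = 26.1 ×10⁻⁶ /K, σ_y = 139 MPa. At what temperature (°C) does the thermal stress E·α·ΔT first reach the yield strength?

156 °C

E = 6.09 Mpsi = 41.99 GPa.
E·α·ΔT = 139.0 MPa ⇒ ΔT = 139.0 / (41.99×10³ × 26.1×10⁻⁶) = 126.8 K.
T = 29.6 + 126.8 = 156.4 °C.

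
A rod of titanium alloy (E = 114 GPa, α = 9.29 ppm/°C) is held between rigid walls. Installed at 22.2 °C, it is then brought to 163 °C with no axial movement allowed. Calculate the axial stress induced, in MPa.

149 MPa

ΔT = 140.8 K. Constrained thermal stress σ = E·α·ΔT = 114.0×10³ MPa × 9.29×10⁻⁶ × 140.8 = 149 MPa (compressive).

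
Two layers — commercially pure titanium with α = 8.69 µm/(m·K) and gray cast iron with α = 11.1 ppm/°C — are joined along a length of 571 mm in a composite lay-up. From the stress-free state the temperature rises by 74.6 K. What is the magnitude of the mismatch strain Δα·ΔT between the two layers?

1.80×10⁻⁴

Δα = |8.69 − 11.1|×10⁻⁶/K = 2.41×10⁻⁶/K.
Mismatch strain = Δα·ΔT = 2.41×10⁻⁶ × 74.6 = 1.80×10⁻⁴.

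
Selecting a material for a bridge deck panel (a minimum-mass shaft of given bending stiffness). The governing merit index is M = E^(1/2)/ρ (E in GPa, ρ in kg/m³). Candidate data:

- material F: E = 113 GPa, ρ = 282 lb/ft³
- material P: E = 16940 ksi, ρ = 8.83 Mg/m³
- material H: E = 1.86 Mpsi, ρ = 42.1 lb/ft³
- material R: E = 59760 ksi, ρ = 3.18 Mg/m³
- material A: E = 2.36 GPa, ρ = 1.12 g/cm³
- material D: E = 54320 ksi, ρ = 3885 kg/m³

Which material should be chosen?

material R

After converting to SI:
  material F: E = 113.0 GPa, ρ = 4517 kg/m³
  material P: E = 116.8 GPa, ρ = 8830 kg/m³
  material H: E = 12.82 GPa, ρ = 674.4 kg/m³
  material R: E = 412.0 GPa, ρ = 3180 kg/m³
  material A: E = 2.360 GPa, ρ = 1120 kg/m³
  material D: E = 374.5 GPa, ρ = 3885 kg/m³
  material R: M = 6.38×10⁻³
  material H: M = 5.31×10⁻³
  material D: M = 4.98×10⁻³
  material F: M = 2.35×10⁻³
  material A: M = 1.37×10⁻³
  material P: M = 1.22×10⁻³
The maximum is for material R.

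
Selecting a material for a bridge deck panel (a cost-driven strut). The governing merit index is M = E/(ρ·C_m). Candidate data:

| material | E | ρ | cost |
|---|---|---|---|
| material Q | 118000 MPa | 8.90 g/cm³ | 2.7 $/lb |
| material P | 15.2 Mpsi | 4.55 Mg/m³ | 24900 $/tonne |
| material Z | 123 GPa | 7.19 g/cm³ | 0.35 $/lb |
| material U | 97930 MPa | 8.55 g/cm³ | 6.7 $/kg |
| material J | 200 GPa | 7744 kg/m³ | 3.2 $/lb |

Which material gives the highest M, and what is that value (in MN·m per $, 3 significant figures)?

After converting to SI:
  material Q: E = 118.0 GPa, ρ = 8900 kg/m³, cost = 5.952 $/kg
  material P: E = 104.8 GPa, ρ = 4550 kg/m³, cost = 24.90 $/kg
  material Z: E = 123.0 GPa, ρ = 7190 kg/m³, cost = 0.7716 $/kg
  material U: E = 97.93 GPa, ρ = 8550 kg/m³, cost = 6.700 $/kg
  material J: E = 200.0 GPa, ρ = 7744 kg/m³, cost = 7.055 $/kg
  material Z: M = 22.2 MN·m per $
  material J: M = 3.66 MN·m per $
  material Q: M = 2.23 MN·m per $
  material U: M = 1.71 MN·m per $
  material P: M = 0.925 MN·m per $
Material Z ranks first.

material Z, M = 22.2 MN·m per $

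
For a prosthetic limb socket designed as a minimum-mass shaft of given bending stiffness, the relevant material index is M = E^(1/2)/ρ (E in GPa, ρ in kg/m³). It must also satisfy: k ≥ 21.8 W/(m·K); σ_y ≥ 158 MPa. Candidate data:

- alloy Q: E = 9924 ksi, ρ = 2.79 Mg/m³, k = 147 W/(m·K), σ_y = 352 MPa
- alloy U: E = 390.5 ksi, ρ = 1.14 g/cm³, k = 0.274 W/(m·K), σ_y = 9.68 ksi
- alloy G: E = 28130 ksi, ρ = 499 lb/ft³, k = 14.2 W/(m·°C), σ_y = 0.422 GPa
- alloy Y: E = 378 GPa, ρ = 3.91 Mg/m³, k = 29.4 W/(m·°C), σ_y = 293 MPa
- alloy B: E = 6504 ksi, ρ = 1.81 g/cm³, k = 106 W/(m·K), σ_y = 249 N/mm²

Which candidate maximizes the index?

alloy Y

Screen on constraints: k ≥ 21.8 W/(m·K); σ_y ≥ 158 MPa. Survivors: alloy Q, alloy Y, alloy B.
Normalizing units and computing the index:
  alloy Q: E = 68.42 GPa, ρ = 2790 kg/m³
  alloy Y: E = 378.0 GPa, ρ = 3910 kg/m³
  alloy B: E = 44.84 GPa, ρ = 1810 kg/m³
  alloy Y: M = 4.97×10⁻³
  alloy B: M = 3.70×10⁻³
  alloy Q: M = 2.96×10⁻³
Highest index: alloy Y.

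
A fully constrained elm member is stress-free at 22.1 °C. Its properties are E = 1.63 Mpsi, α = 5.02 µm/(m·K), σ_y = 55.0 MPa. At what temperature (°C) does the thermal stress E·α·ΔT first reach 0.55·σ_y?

558 °C

E = 1.63 Mpsi = 11.24 GPa.
E·α·ΔT = 30.25 MPa ⇒ ΔT = 30.25 / (11.24×10³ × 5.02×10⁻⁶) = 536.2 K.
T = 22.1 + 536.2 = 558.3 °C.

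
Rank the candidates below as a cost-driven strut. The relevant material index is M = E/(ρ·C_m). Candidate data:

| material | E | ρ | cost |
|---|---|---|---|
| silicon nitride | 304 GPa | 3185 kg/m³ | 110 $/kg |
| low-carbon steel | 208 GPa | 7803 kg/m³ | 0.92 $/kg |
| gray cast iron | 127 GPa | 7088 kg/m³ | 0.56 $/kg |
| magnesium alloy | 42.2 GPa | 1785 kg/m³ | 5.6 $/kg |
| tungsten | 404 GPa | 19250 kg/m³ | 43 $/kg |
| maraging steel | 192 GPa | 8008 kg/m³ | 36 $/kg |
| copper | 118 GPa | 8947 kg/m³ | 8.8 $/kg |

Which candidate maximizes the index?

Per-candidate index values:
  gray cast iron: M = 32.0 MN·m per $
  low-carbon steel: M = 29.0 MN·m per $
  magnesium alloy: M = 4.22 MN·m per $
  copper: M = 1.50 MN·m per $
  silicon nitride: M = 0.868 MN·m per $
  maraging steel: M = 0.666 MN·m per $
  tungsten: M = 0.488 MN·m per $
The maximum is for gray cast iron.

gray cast iron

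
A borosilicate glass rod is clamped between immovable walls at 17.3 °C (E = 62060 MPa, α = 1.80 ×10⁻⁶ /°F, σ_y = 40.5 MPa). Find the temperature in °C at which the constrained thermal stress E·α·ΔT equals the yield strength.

E = 62060 MPa = 62.06 GPa.
α = 1.80×10⁻⁶/°F × 9/5 = 3.24×10⁻⁶/K.
E·α·ΔT = 40.50 MPa ⇒ ΔT = 40.50 / (62.06×10³ × 3.24×10⁻⁶) = 201.4 K.
T = 17.3 + 201.4 = 218.7 °C.

219 °C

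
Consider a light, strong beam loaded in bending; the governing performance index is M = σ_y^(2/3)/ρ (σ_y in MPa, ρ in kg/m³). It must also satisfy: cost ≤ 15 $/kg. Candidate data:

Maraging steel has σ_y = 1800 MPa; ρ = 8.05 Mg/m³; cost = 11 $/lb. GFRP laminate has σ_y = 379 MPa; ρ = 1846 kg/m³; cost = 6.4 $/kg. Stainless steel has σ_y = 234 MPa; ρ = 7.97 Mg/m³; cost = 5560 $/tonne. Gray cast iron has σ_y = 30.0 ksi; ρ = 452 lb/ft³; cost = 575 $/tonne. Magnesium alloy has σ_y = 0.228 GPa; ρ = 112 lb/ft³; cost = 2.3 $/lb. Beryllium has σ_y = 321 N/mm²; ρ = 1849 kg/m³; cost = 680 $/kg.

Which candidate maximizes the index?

GFRP laminate

Screen on constraints: cost ≤ 15 $/kg. Survivors: GFRP laminate, stainless steel, gray cast iron, magnesium alloy.
Putting every candidate on a common basis:
  GFRP laminate: σ_y = 379.0 MPa, ρ = 1846 kg/m³
  stainless steel: σ_y = 234.0 MPa, ρ = 7970 kg/m³
  gray cast iron: σ_y = 206.8 MPa, ρ = 7240 kg/m³
  magnesium alloy: σ_y = 228.0 MPa, ρ = 1794 kg/m³
  GFRP laminate: M = 28.4×10⁻³
  magnesium alloy: M = 20.8×10⁻³
  gray cast iron: M = 4.83×10⁻³
  stainless steel: M = 4.76×10⁻³
The maximum is for GFRP laminate.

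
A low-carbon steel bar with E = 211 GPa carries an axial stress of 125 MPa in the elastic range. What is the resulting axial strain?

ε = σ/E = 125 / 211000 = 5.92×10⁻⁴.

5.92×10⁻⁴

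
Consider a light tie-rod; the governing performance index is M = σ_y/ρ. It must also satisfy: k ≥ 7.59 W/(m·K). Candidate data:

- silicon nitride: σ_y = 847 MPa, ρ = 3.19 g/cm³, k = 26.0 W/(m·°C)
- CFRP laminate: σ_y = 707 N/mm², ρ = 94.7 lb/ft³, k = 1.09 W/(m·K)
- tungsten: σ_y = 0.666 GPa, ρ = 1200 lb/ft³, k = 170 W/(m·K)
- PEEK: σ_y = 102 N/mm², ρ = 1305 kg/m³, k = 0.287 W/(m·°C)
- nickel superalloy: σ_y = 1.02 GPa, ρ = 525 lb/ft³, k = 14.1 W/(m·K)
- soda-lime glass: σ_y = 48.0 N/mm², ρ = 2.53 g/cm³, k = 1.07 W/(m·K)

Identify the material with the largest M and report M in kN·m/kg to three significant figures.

Screen on constraints: k ≥ 7.59 W/(m·K). Survivors: silicon nitride, tungsten, nickel superalloy.
After converting to SI:
  silicon nitride: σ_y = 847.0 MPa, ρ = 3190 kg/m³
  tungsten: σ_y = 666.0 MPa, ρ = 19220 kg/m³
  nickel superalloy: σ_y = 1020 MPa, ρ = 8410 kg/m³
  silicon nitride: M = 266 kN·m/kg
  nickel superalloy: M = 121 kN·m/kg
  tungsten: M = 34.6 kN·m/kg
Highest index: silicon nitride.

silicon nitride, M = 266 kN·m/kg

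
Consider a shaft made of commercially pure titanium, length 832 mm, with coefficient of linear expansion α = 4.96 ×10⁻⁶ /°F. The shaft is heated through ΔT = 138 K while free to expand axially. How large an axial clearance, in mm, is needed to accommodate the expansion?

Convert α: 4.96×10⁻⁶/°F × (9/5) = 8.93×10⁻⁶/K.
ΔL = α·L₀·ΔT = 8.93×10⁻⁶ × 832 mm × 138.0 K = 1.03 mm.

1.03 mm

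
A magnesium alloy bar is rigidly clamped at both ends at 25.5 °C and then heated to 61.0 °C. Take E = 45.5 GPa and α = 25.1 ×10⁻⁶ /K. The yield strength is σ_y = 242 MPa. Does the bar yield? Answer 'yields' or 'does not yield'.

does not yield

ΔT = 35.50 K. Constrained thermal stress σ = E·α·ΔT = 45.50×10³ MPa × 25.1×10⁻⁶ × 35.50 = 40.5 MPa (compressive).
Compare to σ_y = 242 MPa: σ < σ_y, so it does not yield.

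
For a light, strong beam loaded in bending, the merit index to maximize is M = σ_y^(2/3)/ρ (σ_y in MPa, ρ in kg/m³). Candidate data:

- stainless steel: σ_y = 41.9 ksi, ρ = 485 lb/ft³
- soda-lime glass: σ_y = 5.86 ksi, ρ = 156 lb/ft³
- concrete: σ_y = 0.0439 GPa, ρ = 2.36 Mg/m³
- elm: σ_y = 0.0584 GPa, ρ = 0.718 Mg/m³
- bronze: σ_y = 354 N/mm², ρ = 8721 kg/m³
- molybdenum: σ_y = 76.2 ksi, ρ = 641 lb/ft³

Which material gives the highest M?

After converting to SI:
  stainless steel: σ_y = 288.9 MPa, ρ = 7769 kg/m³
  soda-lime glass: σ_y = 40.40 MPa, ρ = 2499 kg/m³
  concrete: σ_y = 43.90 MPa, ρ = 2360 kg/m³
  elm: σ_y = 58.40 MPa, ρ = 718.0 kg/m³
  bronze: σ_y = 354.0 MPa, ρ = 8721 kg/m³
  molybdenum: σ_y = 525.4 MPa, ρ = 10270 kg/m³
  elm: M = 21.0×10⁻³
  molybdenum: M = 6.34×10⁻³
  bronze: M = 5.74×10⁻³
  stainless steel: M = 5.63×10⁻³
  concrete: M = 5.27×10⁻³
  soda-lime glass: M = 4.71×10⁻³
Highest index: elm.

elm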